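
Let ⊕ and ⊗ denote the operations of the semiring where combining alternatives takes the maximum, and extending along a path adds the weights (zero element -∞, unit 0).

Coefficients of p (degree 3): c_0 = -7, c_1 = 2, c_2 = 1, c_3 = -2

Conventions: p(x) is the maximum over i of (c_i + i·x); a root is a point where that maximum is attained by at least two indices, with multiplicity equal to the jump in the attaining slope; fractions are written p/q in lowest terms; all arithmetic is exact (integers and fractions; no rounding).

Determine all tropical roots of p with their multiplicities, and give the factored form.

hull edge (i=0, c=-7) to (i=1, c=2): slope 9, span 1
hull edge (i=1, c=2) to (i=2, c=1): slope -1, span 1
hull edge (i=2, c=1) to (i=3, c=-2): slope -3, span 1
Factored form: p(x) = -2 ⊗ (x ⊕ (-9)) ⊗ (x ⊕ 1) ⊗ (x ⊕ 3)
Answer: roots = -9 (mult 1), 1 (mult 1), 3 (mult 1)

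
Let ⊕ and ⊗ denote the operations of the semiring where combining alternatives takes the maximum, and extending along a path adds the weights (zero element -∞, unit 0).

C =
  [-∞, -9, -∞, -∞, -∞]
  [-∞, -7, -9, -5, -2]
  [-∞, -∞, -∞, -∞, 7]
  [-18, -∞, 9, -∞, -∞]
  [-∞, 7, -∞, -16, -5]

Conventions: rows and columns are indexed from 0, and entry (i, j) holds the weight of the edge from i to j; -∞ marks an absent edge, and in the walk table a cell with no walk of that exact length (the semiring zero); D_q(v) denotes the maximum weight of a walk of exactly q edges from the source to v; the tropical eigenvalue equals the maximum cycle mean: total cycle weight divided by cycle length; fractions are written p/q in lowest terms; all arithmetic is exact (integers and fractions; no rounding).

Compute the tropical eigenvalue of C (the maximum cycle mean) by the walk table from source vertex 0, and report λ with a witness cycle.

q=0: [0, -∞, -∞, -∞, -∞]
q=1: [-∞, -9, -∞, -∞, -∞]
q=2: [-∞, -16, -18, -14, -11]
q=3: [-32, -4, -5, -21, -11]
q=4: [-39, -4, -12, -9, 2]
q=5: [-27, 9, 0, -9, -3]
Optimal cycle mean attained by: cycle 1->3->2->4->1, total (-5) + 9 + 7 + 7, length 4.
Answer: λ = 9/2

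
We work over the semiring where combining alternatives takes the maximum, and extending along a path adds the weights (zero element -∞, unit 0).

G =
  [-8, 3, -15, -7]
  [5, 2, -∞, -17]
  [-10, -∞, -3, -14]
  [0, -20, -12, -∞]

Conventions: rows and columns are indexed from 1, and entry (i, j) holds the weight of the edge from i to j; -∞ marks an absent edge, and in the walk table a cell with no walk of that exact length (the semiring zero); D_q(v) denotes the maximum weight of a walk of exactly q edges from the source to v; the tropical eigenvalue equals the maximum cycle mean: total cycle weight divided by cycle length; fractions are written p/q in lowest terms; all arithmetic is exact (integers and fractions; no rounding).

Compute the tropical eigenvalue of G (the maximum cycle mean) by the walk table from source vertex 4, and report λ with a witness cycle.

q=0: [-∞, -∞, -∞, 0]
q=1: [0, -20, -12, -∞]
q=2: [-8, 3, -15, -7]
q=3: [8, 5, -18, -14]
q=4: [10, 11, -7, 1]
Optimal cycle mean attained by: cycle 1->2->1, total 3 + 5, length 2.
Answer: λ = 4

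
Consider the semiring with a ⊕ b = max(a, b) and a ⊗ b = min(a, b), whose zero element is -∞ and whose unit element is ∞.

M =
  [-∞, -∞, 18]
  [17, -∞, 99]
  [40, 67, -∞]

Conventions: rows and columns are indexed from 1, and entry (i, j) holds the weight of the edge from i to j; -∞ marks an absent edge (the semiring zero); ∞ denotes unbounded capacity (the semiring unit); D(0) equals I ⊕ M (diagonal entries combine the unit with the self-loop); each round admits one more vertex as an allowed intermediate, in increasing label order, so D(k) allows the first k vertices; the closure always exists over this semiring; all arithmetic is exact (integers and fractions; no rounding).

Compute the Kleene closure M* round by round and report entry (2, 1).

D(0):
  [∞, -∞, 18]
  [17, ∞, 99]
  [40, 67, ∞]
D(1):
  [∞, -∞, 18]
  [17, ∞, 99]
  [40, 67, ∞]
D(2):
  [∞, -∞, 18]
  [17, ∞, 99]
  [40, 67, ∞]
D(3):
  [∞, 18, 18]
  [40, ∞, 99]
  [40, 67, ∞]
Answer: M*[2][1] = 40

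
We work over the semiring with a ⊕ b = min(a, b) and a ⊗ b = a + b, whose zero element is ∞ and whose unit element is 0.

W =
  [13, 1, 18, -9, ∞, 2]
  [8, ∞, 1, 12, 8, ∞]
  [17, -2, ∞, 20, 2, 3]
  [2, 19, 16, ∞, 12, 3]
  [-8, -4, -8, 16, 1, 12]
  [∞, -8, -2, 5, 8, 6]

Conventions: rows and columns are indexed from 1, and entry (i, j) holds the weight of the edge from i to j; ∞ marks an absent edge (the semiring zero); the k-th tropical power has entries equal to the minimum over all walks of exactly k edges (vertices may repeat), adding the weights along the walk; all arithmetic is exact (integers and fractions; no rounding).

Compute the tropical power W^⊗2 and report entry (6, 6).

W^⊗2:
  [-7, -6, 0, 4, 3, -6]
  [0, -1, 0, -1, 3, 4]
  [-6, -5, -6, 8, 3, 9]
  [4, -5, 1, -7, 11, 4]
  [-7, -10, -7, -17, -6, -6]
  [0, -4, -7, 4, 0, 1]
Key observation: the optimum is the walk 6->3->6, with weight (-2) + 3 = 1.
Optimal value attained by: walk 6->3->6.
Answer: (W^⊗2)[6][6] = 1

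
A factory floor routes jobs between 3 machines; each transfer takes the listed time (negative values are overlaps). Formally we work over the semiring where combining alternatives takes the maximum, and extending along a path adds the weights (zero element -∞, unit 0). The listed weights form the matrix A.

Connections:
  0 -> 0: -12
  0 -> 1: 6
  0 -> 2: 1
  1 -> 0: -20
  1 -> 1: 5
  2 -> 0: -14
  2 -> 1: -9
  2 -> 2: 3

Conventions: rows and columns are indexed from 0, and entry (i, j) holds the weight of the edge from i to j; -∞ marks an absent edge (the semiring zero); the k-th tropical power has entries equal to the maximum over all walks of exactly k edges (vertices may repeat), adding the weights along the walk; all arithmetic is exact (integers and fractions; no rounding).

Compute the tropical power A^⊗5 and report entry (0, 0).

A^⊗2:
  [-13, 11, 4]
  [-15, 10, -19]
  [-11, -4, 6]
A^⊗3:
  [-9, 16, 7]
  [-10, 15, -14]
  [-8, 1, 9]
A^⊗4:
  [-4, 21, 10]
  [-5, 20, -9]
  [-5, 6, 12]
A^⊗5:
  [1, 26, 13]
  [0, 25, -4]
  [-2, 11, 15]
Key observation: the optimum is the walk 0->1->1->1->1->0, with weight 6 + 5 + 5 + 5 + (-20) = 1.
Optimal value attained by: walk 0->1->1->1->1->0.
Answer: (A^⊗5)[0][0] = 1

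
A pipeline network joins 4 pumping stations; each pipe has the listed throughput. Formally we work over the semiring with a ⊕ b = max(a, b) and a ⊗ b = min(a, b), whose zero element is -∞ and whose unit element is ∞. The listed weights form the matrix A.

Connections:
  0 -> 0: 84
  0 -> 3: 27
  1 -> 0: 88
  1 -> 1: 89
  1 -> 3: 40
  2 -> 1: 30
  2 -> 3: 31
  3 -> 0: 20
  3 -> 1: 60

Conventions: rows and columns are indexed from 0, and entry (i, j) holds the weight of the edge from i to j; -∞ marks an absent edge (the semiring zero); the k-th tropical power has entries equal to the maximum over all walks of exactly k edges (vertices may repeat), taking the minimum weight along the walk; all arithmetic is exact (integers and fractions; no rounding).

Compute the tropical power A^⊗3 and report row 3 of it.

A^⊗2:
  [84, 27, -∞, 27]
  [88, 89, -∞, 40]
  [30, 31, -∞, 30]
  [60, 60, -∞, 40]
A^⊗3:
  [84, 27, -∞, 27]
  [88, 89, -∞, 40]
  [31, 31, -∞, 31]
  [60, 60, -∞, 40]
Answer: row 3 of A^⊗3 = [60, 60, -∞, 40]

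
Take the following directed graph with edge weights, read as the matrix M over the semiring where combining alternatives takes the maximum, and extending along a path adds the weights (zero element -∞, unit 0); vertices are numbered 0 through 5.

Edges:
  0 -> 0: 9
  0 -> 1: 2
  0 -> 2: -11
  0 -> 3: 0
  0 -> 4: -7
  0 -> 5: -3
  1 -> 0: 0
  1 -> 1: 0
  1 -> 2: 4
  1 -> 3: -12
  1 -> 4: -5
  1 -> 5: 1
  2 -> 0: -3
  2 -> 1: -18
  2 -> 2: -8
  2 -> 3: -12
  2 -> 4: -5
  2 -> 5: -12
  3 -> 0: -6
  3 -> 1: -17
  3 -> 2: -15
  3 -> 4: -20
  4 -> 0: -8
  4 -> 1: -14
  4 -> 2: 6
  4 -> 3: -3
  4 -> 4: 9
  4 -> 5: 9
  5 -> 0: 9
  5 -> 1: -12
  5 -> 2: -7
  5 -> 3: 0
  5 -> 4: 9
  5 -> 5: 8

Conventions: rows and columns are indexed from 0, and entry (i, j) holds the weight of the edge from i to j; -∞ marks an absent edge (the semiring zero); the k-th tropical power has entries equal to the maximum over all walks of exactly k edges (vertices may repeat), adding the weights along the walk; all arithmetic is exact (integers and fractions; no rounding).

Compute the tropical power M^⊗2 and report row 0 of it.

M^⊗2:
  [18, 11, 6, 9, 6, 6]
  [10, 2, 4, 1, 10, 9]
  [6, -1, 1, -3, 4, 4]
  [3, -4, -13, -6, -11, -9]
  [18, -3, 15, 9, 18, 18]
  [18, 11, 15, 9, 18, 18]
Answer: row 0 of M^⊗2 = [18, 11, 6, 9, 6, 6]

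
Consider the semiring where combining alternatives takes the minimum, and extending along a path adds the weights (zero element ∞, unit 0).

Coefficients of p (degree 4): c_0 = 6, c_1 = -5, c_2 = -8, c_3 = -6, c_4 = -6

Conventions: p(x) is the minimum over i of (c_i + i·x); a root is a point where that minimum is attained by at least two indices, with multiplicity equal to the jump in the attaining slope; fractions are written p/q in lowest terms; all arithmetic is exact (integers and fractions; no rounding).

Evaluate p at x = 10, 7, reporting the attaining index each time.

p(10) = min(6+0·10=6, -5+1·10=5, -8+2·10=12, -6+3·10=24, -6+4·10=34) = 5 (attained by i=1)
p(7) = min(6+0·7=6, -5+1·7=2, -8+2·7=6, -6+3·7=15, -6+4·7=22) = 2 (attained by i=1)
Answer: p(10) = 5; p(7) = 2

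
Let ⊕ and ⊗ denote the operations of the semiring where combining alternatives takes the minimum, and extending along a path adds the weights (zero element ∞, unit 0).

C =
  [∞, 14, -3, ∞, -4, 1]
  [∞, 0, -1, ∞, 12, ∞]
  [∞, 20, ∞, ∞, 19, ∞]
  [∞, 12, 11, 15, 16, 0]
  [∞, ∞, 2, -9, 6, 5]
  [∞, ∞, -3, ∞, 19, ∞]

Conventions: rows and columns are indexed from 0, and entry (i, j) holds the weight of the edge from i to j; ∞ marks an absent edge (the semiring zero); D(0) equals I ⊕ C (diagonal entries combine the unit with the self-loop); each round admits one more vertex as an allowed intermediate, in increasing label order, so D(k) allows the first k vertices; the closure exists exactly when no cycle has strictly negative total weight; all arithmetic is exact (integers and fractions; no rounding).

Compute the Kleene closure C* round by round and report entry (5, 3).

D(0):
  [0, 14, -3, ∞, -4, 1]
  [∞, 0, -1, ∞, 12, ∞]
  [∞, 20, 0, ∞, 19, ∞]
  [∞, 12, 11, 0, 16, 0]
  [∞, ∞, 2, -9, 0, 5]
  [∞, ∞, -3, ∞, 19, 0]
D(1):
  [0, 14, -3, ∞, -4, 1]
  [∞, 0, -1, ∞, 12, ∞]
  [∞, 20, 0, ∞, 19, ∞]
  [∞, 12, 11, 0, 16, 0]
  [∞, ∞, 2, -9, 0, 5]
  [∞, ∞, -3, ∞, 19, 0]
D(2):
  [0, 14, -3, ∞, -4, 1]
  [∞, 0, -1, ∞, 12, ∞]
  [∞, 20, 0, ∞, 19, ∞]
  [∞, 12, 11, 0, 16, 0]
  [∞, ∞, 2, -9, 0, 5]
  [∞, ∞, -3, ∞, 19, 0]
D(3):
  [0, 14, -3, ∞, -4, 1]
  [∞, 0, -1, ∞, 12, ∞]
  [∞, 20, 0, ∞, 19, ∞]
  [∞, 12, 11, 0, 16, 0]
  [∞, 22, 2, -9, 0, 5]
  [∞, 17, -3, ∞, 16, 0]
D(4):
  [0, 14, -3, ∞, -4, 1]
  [∞, 0, -1, ∞, 12, ∞]
  [∞, 20, 0, ∞, 19, ∞]
  [∞, 12, 11, 0, 16, 0]
  [∞, 3, 2, -9, 0, -9]
  [∞, 17, -3, ∞, 16, 0]
D(5):
  [0, -1, -3, -13, -4, -13]
  [∞, 0, -1, 3, 12, 3]
  [∞, 20, 0, 10, 19, 10]
  [∞, 12, 11, 0, 16, 0]
  [∞, 3, 2, -9, 0, -9]
  [∞, 17, -3, 7, 16, 0]
D(6):
  [0, -1, -16, -13, -4, -13]
  [∞, 0, -1, 3, 12, 3]
  [∞, 20, 0, 10, 19, 10]
  [∞, 12, -3, 0, 16, 0]
  [∞, 3, -12, -9, 0, -9]
  [∞, 17, -3, 7, 16, 0]
Answer: C*[5][3] = 7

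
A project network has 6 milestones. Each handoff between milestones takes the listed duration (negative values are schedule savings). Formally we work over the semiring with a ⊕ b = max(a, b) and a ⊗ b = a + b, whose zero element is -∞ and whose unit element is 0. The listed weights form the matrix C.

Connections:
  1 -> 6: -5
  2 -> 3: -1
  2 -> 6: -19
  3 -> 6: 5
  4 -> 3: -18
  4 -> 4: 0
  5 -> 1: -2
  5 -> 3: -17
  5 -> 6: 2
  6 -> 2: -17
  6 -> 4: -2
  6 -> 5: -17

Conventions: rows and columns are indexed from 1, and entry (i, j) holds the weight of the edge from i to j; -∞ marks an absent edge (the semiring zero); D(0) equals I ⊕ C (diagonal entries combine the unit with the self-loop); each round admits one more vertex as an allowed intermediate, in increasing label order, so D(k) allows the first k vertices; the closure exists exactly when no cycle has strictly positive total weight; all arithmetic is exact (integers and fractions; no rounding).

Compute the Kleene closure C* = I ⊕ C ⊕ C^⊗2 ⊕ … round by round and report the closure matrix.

D(0):
  [0, -∞, -∞, -∞, -∞, -5]
  [-∞, 0, -1, -∞, -∞, -19]
  [-∞, -∞, 0, -∞, -∞, 5]
  [-∞, -∞, -18, 0, -∞, -∞]
  [-2, -∞, -17, -∞, 0, 2]
  [-∞, -17, -∞, -2, -17, 0]
D(1):
  [0, -∞, -∞, -∞, -∞, -5]
  [-∞, 0, -1, -∞, -∞, -19]
  [-∞, -∞, 0, -∞, -∞, 5]
  [-∞, -∞, -18, 0, -∞, -∞]
  [-2, -∞, -17, -∞, 0, 2]
  [-∞, -17, -∞, -2, -17, 0]
D(2):
  [0, -∞, -∞, -∞, -∞, -5]
  [-∞, 0, -1, -∞, -∞, -19]
  [-∞, -∞, 0, -∞, -∞, 5]
  [-∞, -∞, -18, 0, -∞, -∞]
  [-2, -∞, -17, -∞, 0, 2]
  [-∞, -17, -18, -2, -17, 0]
D(3):
  [0, -∞, -∞, -∞, -∞, -5]
  [-∞, 0, -1, -∞, -∞, 4]
  [-∞, -∞, 0, -∞, -∞, 5]
  [-∞, -∞, -18, 0, -∞, -13]
  [-2, -∞, -17, -∞, 0, 2]
  [-∞, -17, -18, -2, -17, 0]
D(4):
  [0, -∞, -∞, -∞, -∞, -5]
  [-∞, 0, -1, -∞, -∞, 4]
  [-∞, -∞, 0, -∞, -∞, 5]
  [-∞, -∞, -18, 0, -∞, -13]
  [-2, -∞, -17, -∞, 0, 2]
  [-∞, -17, -18, -2, -17, 0]
D(5):
  [0, -∞, -∞, -∞, -∞, -5]
  [-∞, 0, -1, -∞, -∞, 4]
  [-∞, -∞, 0, -∞, -∞, 5]
  [-∞, -∞, -18, 0, -∞, -13]
  [-2, -∞, -17, -∞, 0, 2]
  [-19, -17, -18, -2, -17, 0]
D(6):
  [0, -22, -23, -7, -22, -5]
  [-15, 0, -1, 2, -13, 4]
  [-14, -12, 0, 3, -12, 5]
  [-32, -30, -18, 0, -30, -13]
  [-2, -15, -16, 0, 0, 2]
  [-19, -17, -18, -2, -17, 0]
Answer: C* = [[0, -22, -23, -7, -22, -5], [-15, 0, -1, 2, -13, 4], [-14, -12, 0, 3, -12, 5], [-32, -30, -18, 0, -30, -13], [-2, -15, -16, 0, 0, 2], [-19, -17, -18, -2, -17, 0]]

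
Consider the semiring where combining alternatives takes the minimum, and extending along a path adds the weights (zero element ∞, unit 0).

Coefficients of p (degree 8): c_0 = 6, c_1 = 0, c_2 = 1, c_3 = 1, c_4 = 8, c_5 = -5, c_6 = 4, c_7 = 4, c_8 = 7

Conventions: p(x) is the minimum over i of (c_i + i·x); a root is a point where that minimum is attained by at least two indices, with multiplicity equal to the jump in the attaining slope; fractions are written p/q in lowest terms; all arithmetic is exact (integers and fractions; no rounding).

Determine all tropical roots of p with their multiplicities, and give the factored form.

hull edge (i=0, c=6) to (i=1, c=0): slope -6, span 1
hull edge (i=1, c=0) to (i=5, c=-5): slope -5/4, span 4
hull edge (i=5, c=-5) to (i=8, c=7): slope 4, span 3
Factored form: p(x) = 7 ⊗ (x ⊕ (-4)) ⊗ (x ⊕ (-4)) ⊗ (x ⊕ (-4)) ⊗ (x ⊕ 5/4) ⊗ (x ⊕ 5/4) ⊗ (x ⊕ 5/4) ⊗ (x ⊕ 5/4) ⊗ (x ⊕ 6)
Answer: roots = -4 (mult 3), 5/4 (mult 4), 6 (mult 1)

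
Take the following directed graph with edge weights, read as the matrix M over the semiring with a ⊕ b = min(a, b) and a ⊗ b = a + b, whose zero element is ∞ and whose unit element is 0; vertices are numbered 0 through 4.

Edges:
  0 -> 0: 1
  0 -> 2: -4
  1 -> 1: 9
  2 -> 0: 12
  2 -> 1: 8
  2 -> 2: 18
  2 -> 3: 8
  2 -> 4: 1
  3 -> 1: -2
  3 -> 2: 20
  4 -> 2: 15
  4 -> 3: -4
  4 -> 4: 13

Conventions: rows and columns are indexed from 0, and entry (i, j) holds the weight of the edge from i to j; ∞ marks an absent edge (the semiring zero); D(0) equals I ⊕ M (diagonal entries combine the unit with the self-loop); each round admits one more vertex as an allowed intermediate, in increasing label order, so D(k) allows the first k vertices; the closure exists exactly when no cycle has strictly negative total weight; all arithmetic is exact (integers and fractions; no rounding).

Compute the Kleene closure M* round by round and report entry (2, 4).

D(0):
  [0, ∞, -4, ∞, ∞]
  [∞, 0, ∞, ∞, ∞]
  [12, 8, 0, 8, 1]
  [∞, -2, 20, 0, ∞]
  [∞, ∞, 15, -4, 0]
D(1):
  [0, ∞, -4, ∞, ∞]
  [∞, 0, ∞, ∞, ∞]
  [12, 8, 0, 8, 1]
  [∞, -2, 20, 0, ∞]
  [∞, ∞, 15, -4, 0]
D(2):
  [0, ∞, -4, ∞, ∞]
  [∞, 0, ∞, ∞, ∞]
  [12, 8, 0, 8, 1]
  [∞, -2, 20, 0, ∞]
  [∞, ∞, 15, -4, 0]
D(3):
  [0, 4, -4, 4, -3]
  [∞, 0, ∞, ∞, ∞]
  [12, 8, 0, 8, 1]
  [32, -2, 20, 0, 21]
  [27, 23, 15, -4, 0]
D(4):
  [0, 2, -4, 4, -3]
  [∞, 0, ∞, ∞, ∞]
  [12, 6, 0, 8, 1]
  [32, -2, 20, 0, 21]
  [27, -6, 15, -4, 0]
D(5):
  [0, -9, -4, -7, -3]
  [∞, 0, ∞, ∞, ∞]
  [12, -5, 0, -3, 1]
  [32, -2, 20, 0, 21]
  [27, -6, 15, -4, 0]
Answer: M*[2][4] = 1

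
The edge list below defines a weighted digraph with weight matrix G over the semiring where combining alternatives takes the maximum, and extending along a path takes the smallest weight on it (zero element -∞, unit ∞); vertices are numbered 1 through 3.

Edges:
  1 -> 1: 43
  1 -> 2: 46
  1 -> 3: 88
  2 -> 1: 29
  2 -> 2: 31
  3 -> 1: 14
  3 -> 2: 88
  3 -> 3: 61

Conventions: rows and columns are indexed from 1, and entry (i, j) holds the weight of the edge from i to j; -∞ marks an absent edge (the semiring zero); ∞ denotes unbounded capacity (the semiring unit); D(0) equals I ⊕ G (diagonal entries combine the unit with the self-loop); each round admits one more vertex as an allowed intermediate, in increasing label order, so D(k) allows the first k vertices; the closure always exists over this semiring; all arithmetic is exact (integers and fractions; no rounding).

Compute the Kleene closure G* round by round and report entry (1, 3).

D(0):
  [∞, 46, 88]
  [29, ∞, -∞]
  [14, 88, ∞]
D(1):
  [∞, 46, 88]
  [29, ∞, 29]
  [14, 88, ∞]
D(2):
  [∞, 46, 88]
  [29, ∞, 29]
  [29, 88, ∞]
D(3):
  [∞, 88, 88]
  [29, ∞, 29]
  [29, 88, ∞]
Answer: G*[1][3] = 88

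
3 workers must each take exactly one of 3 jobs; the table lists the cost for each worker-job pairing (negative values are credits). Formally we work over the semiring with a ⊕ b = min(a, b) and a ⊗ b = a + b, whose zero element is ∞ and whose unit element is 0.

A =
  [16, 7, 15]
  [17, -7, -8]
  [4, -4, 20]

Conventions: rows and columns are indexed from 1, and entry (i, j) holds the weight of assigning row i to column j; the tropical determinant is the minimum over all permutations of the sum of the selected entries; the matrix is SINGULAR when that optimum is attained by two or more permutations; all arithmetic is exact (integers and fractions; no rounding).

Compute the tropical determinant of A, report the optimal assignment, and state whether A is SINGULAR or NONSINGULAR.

σ = (1, 2, 3): 16 + (-7) + 20 = 29
σ = (1, 3, 2): 16 + (-8) + (-4) = 4
σ = (2, 1, 3): 7 + 17 + 20 = 44
σ = (2, 3, 1): 7 + (-8) + 4 = 3
σ = (3, 1, 2): 15 + 17 + (-4) = 28
σ = (3, 2, 1): 15 + (-7) + 4 = 12
Optimal value attained by: σ = (2, 3, 1).
Answer: det⊕(A) = 3; verdict: NONSINGULAR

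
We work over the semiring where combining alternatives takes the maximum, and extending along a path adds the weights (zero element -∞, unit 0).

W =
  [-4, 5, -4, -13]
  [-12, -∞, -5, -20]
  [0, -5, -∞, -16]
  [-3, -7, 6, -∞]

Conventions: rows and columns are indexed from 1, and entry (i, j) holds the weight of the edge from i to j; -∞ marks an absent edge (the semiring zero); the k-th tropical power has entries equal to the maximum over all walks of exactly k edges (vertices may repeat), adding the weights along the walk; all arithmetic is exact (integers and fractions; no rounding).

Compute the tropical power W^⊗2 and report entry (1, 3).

W^⊗2:
  [-4, 1, 0, -15]
  [-5, -7, -14, -21]
  [-4, 5, -4, -13]
  [6, 2, -7, -10]
Key observation: the optimum is the walk 1->2->3, with weight 5 + (-5) = 0.
Optimal value attained by: walk 1->2->3.
Answer: (W^⊗2)[1][3] = 0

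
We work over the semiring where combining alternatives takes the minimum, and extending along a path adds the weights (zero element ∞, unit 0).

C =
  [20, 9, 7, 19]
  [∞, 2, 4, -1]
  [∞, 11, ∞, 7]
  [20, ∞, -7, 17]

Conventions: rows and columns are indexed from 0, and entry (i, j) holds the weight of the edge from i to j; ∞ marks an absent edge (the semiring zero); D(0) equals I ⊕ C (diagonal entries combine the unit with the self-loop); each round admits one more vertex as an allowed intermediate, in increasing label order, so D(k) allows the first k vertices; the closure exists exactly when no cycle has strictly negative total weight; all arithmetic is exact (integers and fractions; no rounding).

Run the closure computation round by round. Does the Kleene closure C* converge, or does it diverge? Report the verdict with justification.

D(0):
  [0, 9, 7, 19]
  [∞, 0, 4, -1]
  [∞, 11, 0, 7]
  [20, ∞, -7, 0]
D(1):
  [0, 9, 7, 19]
  [∞, 0, 4, -1]
  [∞, 11, 0, 7]
  [20, 29, -7, 0]
D(2):
  [0, 9, 7, 8]
  [∞, 0, 4, -1]
  [∞, 11, 0, 7]
  [20, 29, -7, 0]
D(3):
  [0, 9, 7, 8]
  [∞, 0, 4, -1]
  [∞, 11, 0, 7]
  [20, 4, -7, 0]
D(4):
  [0, 9, 1, 8]
  [19, 0, -8, -1]
  [27, 11, 0, 7]
  [20, 4, -7, 0]
Key observation: every diagonal entry stays at the unit through all rounds, so no improving cycle exists.
Answer: CONVERGES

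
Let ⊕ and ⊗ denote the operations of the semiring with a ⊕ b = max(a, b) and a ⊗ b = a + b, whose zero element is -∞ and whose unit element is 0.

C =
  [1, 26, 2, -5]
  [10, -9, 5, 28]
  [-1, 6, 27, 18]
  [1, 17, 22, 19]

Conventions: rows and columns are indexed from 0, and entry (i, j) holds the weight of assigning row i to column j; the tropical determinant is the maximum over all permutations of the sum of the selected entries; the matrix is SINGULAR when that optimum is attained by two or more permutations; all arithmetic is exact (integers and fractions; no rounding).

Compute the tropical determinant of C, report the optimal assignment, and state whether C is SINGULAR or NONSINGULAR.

σ = (0, 1, 2, 3): 1 + (-9) + 27 + 19 = 38
σ = (0, 1, 3, 2): 1 + (-9) + 18 + 22 = 32
σ = (0, 2, 1, 3): 1 + 5 + 6 + 19 = 31
σ = (0, 2, 3, 1): 1 + 5 + 18 + 17 = 41
σ = (0, 3, 1, 2): 1 + 28 + 6 + 22 = 57
σ = (0, 3, 2, 1): 1 + 28 + 27 + 17 = 73
σ = (1, 0, 2, 3): 26 + 10 + 27 + 19 = 82
σ = (1, 0, 3, 2): 26 + 10 + 18 + 22 = 76
σ = (1, 2, 0, 3): 26 + 5 + (-1) + 19 = 49
σ = (1, 2, 3, 0): 26 + 5 + 18 + 1 = 50
σ = (1, 3, 0, 2): 26 + 28 + (-1) + 22 = 75
σ = (1, 3, 2, 0): 26 + 28 + 27 + 1 = 82
σ = (2, 0, 1, 3): 2 + 10 + 6 + 19 = 37
σ = (2, 0, 3, 1): 2 + 10 + 18 + 17 = 47
σ = (2, 1, 0, 3): 2 + (-9) + (-1) + 19 = 11
σ = (2, 1, 3, 0): 2 + (-9) + 18 + 1 = 12
σ = (2, 3, 0, 1): 2 + 28 + (-1) + 17 = 46
σ = (2, 3, 1, 0): 2 + 28 + 6 + 1 = 37
σ = (3, 0, 1, 2): (-5) + 10 + 6 + 22 = 33
σ = (3, 0, 2, 1): (-5) + 10 + 27 + 17 = 49
σ = (3, 1, 0, 2): (-5) + (-9) + (-1) + 22 = 7
σ = (3, 1, 2, 0): (-5) + (-9) + 27 + 1 = 14
σ = (3, 2, 0, 1): (-5) + 5 + (-1) + 17 = 16
σ = (3, 2, 1, 0): (-5) + 5 + 6 + 1 = 7
Optimal value attained by: σ = (1, 0, 2, 3).
Answer: det⊕(C) = 82; verdict: SINGULAR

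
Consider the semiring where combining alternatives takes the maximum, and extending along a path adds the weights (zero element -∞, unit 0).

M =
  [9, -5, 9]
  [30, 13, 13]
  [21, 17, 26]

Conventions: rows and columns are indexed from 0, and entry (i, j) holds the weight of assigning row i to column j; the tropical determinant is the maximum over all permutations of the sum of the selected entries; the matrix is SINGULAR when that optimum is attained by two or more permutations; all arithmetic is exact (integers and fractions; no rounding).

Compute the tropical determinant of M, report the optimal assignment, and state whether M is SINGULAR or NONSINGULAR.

σ = (0, 1, 2): 9 + 13 + 26 = 48
σ = (0, 2, 1): 9 + 13 + 17 = 39
σ = (1, 0, 2): (-5) + 30 + 26 = 51
σ = (1, 2, 0): (-5) + 13 + 21 = 29
σ = (2, 0, 1): 9 + 30 + 17 = 56
σ = (2, 1, 0): 9 + 13 + 21 = 43
Optimal value attained by: σ = (2, 0, 1).
Answer: det⊕(M) = 56; verdict: NONSINGULAR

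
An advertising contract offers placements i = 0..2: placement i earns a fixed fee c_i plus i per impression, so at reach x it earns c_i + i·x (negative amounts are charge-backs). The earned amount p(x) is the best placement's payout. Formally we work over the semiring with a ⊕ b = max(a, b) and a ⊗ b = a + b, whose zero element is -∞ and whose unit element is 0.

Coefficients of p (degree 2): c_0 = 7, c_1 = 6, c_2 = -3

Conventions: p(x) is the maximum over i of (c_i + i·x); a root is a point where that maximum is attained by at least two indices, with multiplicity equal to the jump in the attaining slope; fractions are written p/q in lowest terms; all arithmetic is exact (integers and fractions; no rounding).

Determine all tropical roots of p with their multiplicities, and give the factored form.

hull edge (i=0, c=7) to (i=1, c=6): slope -1, span 1
hull edge (i=1, c=6) to (i=2, c=-3): slope -9, span 1
Factored form: p(x) = -3 ⊗ (x ⊕ 1) ⊗ (x ⊕ 9)
Answer: roots = 1 (mult 1), 9 (mult 1)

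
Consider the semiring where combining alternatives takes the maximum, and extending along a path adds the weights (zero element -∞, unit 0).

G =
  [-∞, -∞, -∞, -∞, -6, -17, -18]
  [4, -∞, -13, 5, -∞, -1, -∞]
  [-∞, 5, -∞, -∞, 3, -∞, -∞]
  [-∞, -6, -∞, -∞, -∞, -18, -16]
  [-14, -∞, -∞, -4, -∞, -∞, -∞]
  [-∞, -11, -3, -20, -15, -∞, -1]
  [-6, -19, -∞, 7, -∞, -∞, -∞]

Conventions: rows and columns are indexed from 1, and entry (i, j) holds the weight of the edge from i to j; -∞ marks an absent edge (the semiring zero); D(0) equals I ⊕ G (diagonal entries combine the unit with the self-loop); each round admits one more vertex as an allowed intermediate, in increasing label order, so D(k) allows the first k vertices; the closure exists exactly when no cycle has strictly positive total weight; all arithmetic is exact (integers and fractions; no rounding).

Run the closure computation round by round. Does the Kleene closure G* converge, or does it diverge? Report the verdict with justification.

D(0):
  [0, -∞, -∞, -∞, -6, -17, -18]
  [4, 0, -13, 5, -∞, -1, -∞]
  [-∞, 5, 0, -∞, 3, -∞, -∞]
  [-∞, -6, -∞, 0, -∞, -18, -16]
  [-14, -∞, -∞, -4, 0, -∞, -∞]
  [-∞, -11, -3, -20, -15, 0, -1]
  [-6, -19, -∞, 7, -∞, -∞, 0]
D(1):
  [0, -∞, -∞, -∞, -6, -17, -18]
  [4, 0, -13, 5, -2, -1, -14]
  [-∞, 5, 0, -∞, 3, -∞, -∞]
  [-∞, -6, -∞, 0, -∞, -18, -16]
  [-14, -∞, -∞, -4, 0, -31, -32]
  [-∞, -11, -3, -20, -15, 0, -1]
  [-6, -19, -∞, 7, -12, -23, 0]
D(2):
  [0, -∞, -∞, -∞, -6, -17, -18]
  [4, 0, -13, 5, -2, -1, -14]
  [9, 5, 0, 10, 3, 4, -9]
  [-2, -6, -19, 0, -8, -7, -16]
  [-14, -∞, -∞, -4, 0, -31, -32]
  [-7, -11, -3, -6, -13, 0, -1]
  [-6, -19, -32, 7, -12, -20, 0]
Detection: at round 3, diagonal entry (6, 6) turns strictly positive.
Key observation: the cycle 6->3->2->6 has total weight (-3) + 5 + (-1), which is strictly positive.
Answer: DIVERGES — positive cycle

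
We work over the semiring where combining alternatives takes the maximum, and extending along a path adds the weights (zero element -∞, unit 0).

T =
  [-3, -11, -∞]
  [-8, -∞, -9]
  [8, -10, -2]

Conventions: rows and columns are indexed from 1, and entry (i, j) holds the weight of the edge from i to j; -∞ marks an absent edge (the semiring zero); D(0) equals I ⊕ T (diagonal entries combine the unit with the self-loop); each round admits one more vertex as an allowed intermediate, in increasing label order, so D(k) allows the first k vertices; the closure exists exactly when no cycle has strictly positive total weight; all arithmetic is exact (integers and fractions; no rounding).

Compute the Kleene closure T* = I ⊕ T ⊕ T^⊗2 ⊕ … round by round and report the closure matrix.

D(0):
  [0, -11, -∞]
  [-8, 0, -9]
  [8, -10, 0]
D(1):
  [0, -11, -∞]
  [-8, 0, -9]
  [8, -3, 0]
D(2):
  [0, -11, -20]
  [-8, 0, -9]
  [8, -3, 0]
D(3):
  [0, -11, -20]
  [-1, 0, -9]
  [8, -3, 0]
Answer: T* = [[0, -11, -20], [-1, 0, -9], [8, -3, 0]]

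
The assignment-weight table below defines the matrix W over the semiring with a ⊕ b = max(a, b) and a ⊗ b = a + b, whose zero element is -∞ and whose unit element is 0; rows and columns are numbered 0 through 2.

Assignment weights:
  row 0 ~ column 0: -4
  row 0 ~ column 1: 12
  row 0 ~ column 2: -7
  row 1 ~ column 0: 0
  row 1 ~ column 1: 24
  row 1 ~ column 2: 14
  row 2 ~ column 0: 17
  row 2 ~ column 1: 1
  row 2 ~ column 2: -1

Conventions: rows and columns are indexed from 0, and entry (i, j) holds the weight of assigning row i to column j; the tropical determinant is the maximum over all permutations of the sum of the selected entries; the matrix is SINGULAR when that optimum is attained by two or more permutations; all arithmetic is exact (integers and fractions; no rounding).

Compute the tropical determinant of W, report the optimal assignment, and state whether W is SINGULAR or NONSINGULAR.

σ = (0, 1, 2): (-4) + 24 + (-1) = 19
σ = (0, 2, 1): (-4) + 14 + 1 = 11
σ = (1, 0, 2): 12 + 0 + (-1) = 11
σ = (1, 2, 0): 12 + 14 + 17 = 43
σ = (2, 0, 1): (-7) + 0 + 1 = -6
σ = (2, 1, 0): (-7) + 24 + 17 = 34
Optimal value attained by: σ = (1, 2, 0).
Answer: det⊕(W) = 43; verdict: NONSINGULAR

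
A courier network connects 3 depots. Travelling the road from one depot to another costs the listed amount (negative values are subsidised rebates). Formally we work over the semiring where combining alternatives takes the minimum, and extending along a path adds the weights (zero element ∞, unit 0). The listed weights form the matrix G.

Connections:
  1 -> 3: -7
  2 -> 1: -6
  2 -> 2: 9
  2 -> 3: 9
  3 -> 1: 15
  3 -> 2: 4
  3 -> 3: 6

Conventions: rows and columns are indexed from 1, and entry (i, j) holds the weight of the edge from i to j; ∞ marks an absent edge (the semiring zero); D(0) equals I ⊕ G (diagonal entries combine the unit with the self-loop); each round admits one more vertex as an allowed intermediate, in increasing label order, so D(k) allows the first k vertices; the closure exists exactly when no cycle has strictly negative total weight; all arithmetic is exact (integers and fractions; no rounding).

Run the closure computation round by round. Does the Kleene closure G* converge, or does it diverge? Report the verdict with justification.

D(0):
  [0, ∞, -7]
  [-6, 0, 9]
  [15, 4, 0]
D(1):
  [0, ∞, -7]
  [-6, 0, -13]
  [15, 4, 0]
Detection: at round 2, diagonal entry (3, 3) turns strictly negative.
Key observation: the cycle 3->2->1->3 has total weight 4 + (-6) + (-7), which is strictly negative.
Answer: DIVERGES — negative cycle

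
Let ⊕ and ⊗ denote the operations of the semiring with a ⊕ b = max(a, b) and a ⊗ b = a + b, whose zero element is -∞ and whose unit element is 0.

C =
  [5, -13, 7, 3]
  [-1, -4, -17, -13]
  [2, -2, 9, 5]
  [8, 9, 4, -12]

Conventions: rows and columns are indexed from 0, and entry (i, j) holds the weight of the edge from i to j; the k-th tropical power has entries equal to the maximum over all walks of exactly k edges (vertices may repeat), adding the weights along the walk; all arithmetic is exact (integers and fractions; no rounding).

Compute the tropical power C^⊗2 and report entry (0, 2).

C^⊗2:
  [11, 12, 16, 12]
  [4, -4, 6, 2]
  [13, 14, 18, 14]
  [13, 5, 15, 11]
Key observation: the optimum is the walk 0->2->2, with weight 7 + 9 = 16.
Optimal value attained by: walk 0->2->2.
Answer: (C^⊗2)[0][2] = 16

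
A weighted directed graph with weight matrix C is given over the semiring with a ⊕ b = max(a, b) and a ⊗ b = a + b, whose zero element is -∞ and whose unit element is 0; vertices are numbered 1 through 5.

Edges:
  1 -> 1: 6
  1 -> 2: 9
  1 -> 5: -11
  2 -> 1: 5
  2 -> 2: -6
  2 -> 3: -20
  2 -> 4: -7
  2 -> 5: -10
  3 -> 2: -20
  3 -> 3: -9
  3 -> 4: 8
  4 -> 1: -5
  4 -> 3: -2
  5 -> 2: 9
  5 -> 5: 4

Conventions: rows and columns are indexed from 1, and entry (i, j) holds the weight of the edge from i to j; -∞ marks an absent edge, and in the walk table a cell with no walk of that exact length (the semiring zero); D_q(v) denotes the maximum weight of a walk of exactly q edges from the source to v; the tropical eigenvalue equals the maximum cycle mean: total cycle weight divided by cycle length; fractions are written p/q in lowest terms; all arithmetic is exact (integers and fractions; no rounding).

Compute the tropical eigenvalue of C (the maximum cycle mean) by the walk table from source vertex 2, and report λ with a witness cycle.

q=0: [-∞, 0, -∞, -∞, -∞]
q=1: [5, -6, -20, -7, -10]
q=2: [11, 14, -9, -12, -6]
q=3: [19, 20, -6, 7, 4]
q=4: [25, 28, 5, 13, 10]
q=5: [33, 34, 11, 21, 18]
Optimal cycle mean attained by: cycle 1->2->1, total 9 + 5, length 2.
Answer: λ = 7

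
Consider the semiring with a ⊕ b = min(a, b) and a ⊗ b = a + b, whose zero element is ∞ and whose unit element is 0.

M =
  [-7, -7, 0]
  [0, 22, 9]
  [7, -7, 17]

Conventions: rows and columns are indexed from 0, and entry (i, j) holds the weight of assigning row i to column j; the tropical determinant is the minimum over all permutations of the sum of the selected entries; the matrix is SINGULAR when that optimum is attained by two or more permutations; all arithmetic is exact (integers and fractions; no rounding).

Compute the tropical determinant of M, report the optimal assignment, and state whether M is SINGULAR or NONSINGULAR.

σ = (0, 1, 2): (-7) + 22 + 17 = 32
σ = (0, 2, 1): (-7) + 9 + (-7) = -5
σ = (1, 0, 2): (-7) + 0 + 17 = 10
σ = (1, 2, 0): (-7) + 9 + 7 = 9
σ = (2, 0, 1): 0 + 0 + (-7) = -7
σ = (2, 1, 0): 0 + 22 + 7 = 29
Optimal value attained by: σ = (2, 0, 1).
Answer: det⊕(M) = -7; verdict: NONSINGULAR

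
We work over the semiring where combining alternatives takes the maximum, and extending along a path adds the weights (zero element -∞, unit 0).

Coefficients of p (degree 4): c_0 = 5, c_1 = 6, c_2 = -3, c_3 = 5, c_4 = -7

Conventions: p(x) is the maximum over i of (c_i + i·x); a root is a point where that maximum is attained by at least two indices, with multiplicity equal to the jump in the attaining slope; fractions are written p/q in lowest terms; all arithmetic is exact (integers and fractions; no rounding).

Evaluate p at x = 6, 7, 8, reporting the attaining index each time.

p(6) = max(5+0·6=5, 6+1·6=12, -3+2·6=9, 5+3·6=23, -7+4·6=17) = 23 (attained by i=3)
p(7) = max(5+0·7=5, 6+1·7=13, -3+2·7=11, 5+3·7=26, -7+4·7=21) = 26 (attained by i=3)
p(8) = max(5+0·8=5, 6+1·8=14, -3+2·8=13, 5+3·8=29, -7+4·8=25) = 29 (attained by i=3)
Answer: p(6) = 23; p(7) = 26; p(8) = 29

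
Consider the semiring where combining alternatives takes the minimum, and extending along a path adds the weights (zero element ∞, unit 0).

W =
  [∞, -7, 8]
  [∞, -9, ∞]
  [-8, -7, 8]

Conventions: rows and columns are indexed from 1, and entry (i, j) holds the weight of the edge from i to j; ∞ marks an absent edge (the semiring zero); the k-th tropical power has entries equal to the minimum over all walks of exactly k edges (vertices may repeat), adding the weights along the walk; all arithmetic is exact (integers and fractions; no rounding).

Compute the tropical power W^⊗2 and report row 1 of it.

W^⊗2:
  [0, -16, 16]
  [∞, -18, ∞]
  [0, -16, 0]
Answer: row 1 of W^⊗2 = [0, -16, 16]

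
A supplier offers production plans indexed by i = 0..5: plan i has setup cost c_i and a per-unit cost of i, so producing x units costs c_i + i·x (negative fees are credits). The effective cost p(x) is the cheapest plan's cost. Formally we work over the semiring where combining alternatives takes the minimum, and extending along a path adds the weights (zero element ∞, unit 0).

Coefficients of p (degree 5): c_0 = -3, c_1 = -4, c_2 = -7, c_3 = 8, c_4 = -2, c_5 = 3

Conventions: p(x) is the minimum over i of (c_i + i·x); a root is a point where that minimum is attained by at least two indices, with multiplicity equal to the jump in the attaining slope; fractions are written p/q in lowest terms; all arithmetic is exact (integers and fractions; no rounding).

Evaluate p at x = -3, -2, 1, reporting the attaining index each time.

p(-3) = min(-3+0·(-3)=-3, -4+1·(-3)=-7, -7+2·(-3)=-13, 8+3·(-3)=-1, -2+4·(-3)=-14, 3+5·(-3)=-12) = -14 (attained by i=4)
p(-2) = min(-3+0·(-2)=-3, -4+1·(-2)=-6, -7+2·(-2)=-11, 8+3·(-2)=2, -2+4·(-2)=-10, 3+5·(-2)=-7) = -11 (attained by i=2)
p(1) = min(-3+0·1=-3, -4+1·1=-3, -7+2·1=-5, 8+3·1=11, -2+4·1=2, 3+5·1=8) = -5 (attained by i=2)
Answer: p(-3) = -14; p(-2) = -11; p(1) = -5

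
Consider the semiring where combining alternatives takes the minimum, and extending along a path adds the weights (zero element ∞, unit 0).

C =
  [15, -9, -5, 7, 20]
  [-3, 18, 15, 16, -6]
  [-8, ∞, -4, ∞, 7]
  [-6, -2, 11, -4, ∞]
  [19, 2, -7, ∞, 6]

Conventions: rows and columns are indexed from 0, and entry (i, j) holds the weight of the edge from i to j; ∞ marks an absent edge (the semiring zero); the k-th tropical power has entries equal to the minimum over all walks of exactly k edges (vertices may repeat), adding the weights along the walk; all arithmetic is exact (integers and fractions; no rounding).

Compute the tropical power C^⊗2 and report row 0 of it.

C^⊗2:
  [-13, 5, -9, 3, -15]
  [7, -12, -13, 4, 0]
  [-12, -17, -13, -1, 3]
  [-10, -15, -11, -8, -8]
  [-15, 8, -11, 18, -4]
Answer: row 0 of C^⊗2 = [-13, 5, -9, 3, -15]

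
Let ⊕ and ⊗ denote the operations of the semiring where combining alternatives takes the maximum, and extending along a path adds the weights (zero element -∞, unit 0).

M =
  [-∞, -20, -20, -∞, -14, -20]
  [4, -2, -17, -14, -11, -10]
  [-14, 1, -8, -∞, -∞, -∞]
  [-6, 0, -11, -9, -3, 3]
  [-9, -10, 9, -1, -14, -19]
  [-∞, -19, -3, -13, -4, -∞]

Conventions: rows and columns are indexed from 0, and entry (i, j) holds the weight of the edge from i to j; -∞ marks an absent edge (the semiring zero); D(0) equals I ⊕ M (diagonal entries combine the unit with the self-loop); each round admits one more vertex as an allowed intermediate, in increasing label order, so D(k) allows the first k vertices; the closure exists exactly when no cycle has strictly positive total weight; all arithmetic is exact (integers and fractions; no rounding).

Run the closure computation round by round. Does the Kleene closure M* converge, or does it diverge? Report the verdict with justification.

D(0):
  [0, -20, -20, -∞, -14, -20]
  [4, 0, -17, -14, -11, -10]
  [-14, 1, 0, -∞, -∞, -∞]
  [-6, 0, -11, 0, -3, 3]
  [-9, -10, 9, -1, 0, -19]
  [-∞, -19, -3, -13, -4, 0]
D(1):
  [0, -20, -20, -∞, -14, -20]
  [4, 0, -16, -14, -10, -10]
  [-14, 1, 0, -∞, -28, -34]
  [-6, 0, -11, 0, -3, 3]
  [-9, -10, 9, -1, 0, -19]
  [-∞, -19, -3, -13, -4, 0]
D(2):
  [0, -20, -20, -34, -14, -20]
  [4, 0, -16, -14, -10, -10]
  [5, 1, 0, -13, -9, -9]
  [4, 0, -11, 0, -3, 3]
  [-6, -10, 9, -1, 0, -19]
  [-15, -19, -3, -13, -4, 0]
D(3):
  [0, -19, -20, -33, -14, -20]
  [4, 0, -16, -14, -10, -10]
  [5, 1, 0, -13, -9, -9]
  [4, 0, -11, 0, -3, 3]
  [14, 10, 9, -1, 0, 0]
  [2, -2, -3, -13, -4, 0]
D(4):
  [0, -19, -20, -33, -14, -20]
  [4, 0, -16, -14, -10, -10]
  [5, 1, 0, -13, -9, -9]
  [4, 0, -11, 0, -3, 3]
  [14, 10, 9, -1, 0, 2]
  [2, -2, -3, -13, -4, 0]
D(5):
  [0, -4, -5, -15, -14, -12]
  [4, 0, -1, -11, -10, -8]
  [5, 1, 0, -10, -9, -7]
  [11, 7, 6, 0, -3, 3]
  [14, 10, 9, -1, 0, 2]
  [10, 6, 5, -5, -4, 0]
D(6):
  [0, -4, -5, -15, -14, -12]
  [4, 0, -1, -11, -10, -8]
  [5, 1, 0, -10, -9, -7]
  [13, 9, 8, 0, -1, 3]
  [14, 10, 9, -1, 0, 2]
  [10, 6, 5, -5, -4, 0]
Key observation: every diagonal entry stays at the unit through all rounds, so no improving cycle exists.
Answer: CONVERGES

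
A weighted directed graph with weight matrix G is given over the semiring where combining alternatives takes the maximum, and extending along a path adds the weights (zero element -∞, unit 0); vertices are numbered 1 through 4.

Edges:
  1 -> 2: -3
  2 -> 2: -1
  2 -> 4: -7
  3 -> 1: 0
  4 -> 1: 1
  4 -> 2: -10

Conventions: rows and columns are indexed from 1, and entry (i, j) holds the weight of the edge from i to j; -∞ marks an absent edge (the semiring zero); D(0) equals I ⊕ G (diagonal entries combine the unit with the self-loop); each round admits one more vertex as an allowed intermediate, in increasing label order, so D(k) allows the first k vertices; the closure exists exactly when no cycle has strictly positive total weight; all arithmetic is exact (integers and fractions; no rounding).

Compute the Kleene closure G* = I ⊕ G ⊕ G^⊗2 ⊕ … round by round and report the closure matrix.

D(0):
  [0, -3, -∞, -∞]
  [-∞, 0, -∞, -7]
  [0, -∞, 0, -∞]
  [1, -10, -∞, 0]
D(1):
  [0, -3, -∞, -∞]
  [-∞, 0, -∞, -7]
  [0, -3, 0, -∞]
  [1, -2, -∞, 0]
D(2):
  [0, -3, -∞, -10]
  [-∞, 0, -∞, -7]
  [0, -3, 0, -10]
  [1, -2, -∞, 0]
D(3):
  [0, -3, -∞, -10]
  [-∞, 0, -∞, -7]
  [0, -3, 0, -10]
  [1, -2, -∞, 0]
D(4):
  [0, -3, -∞, -10]
  [-6, 0, -∞, -7]
  [0, -3, 0, -10]
  [1, -2, -∞, 0]
Answer: G* = [[0, -3, -∞, -10], [-6, 0, -∞, -7], [0, -3, 0, -10], [1, -2, -∞, 0]]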